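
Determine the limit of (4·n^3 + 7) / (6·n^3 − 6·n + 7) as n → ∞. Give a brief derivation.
lim = 4/6 = 2/3

For large n the leading n^3 terms dominate both numerator and denominator. Dividing top and bottom by n^3, every other term tends to 0, leaving 4/6 = 2/3.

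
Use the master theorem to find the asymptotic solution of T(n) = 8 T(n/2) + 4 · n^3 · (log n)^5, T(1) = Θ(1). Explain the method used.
T(n) = Θ(n^3 · (log n)^6)

Here log_2 8 = 3 and f(n) = 4 · n^3 · (log n)^5 = Θ(n^(log_2 8) · (log n)^5). This is the extended Case 2 of the master theorem (f matches the critical exponent up to log factors), giving T(n) = Θ(n^(log_2 8) · (log n)^(5+1)) = Θ(n^3 · (log n)^6).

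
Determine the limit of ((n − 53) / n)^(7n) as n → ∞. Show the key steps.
lim = e^(−371)

Rewrite as (1 − 53/n)^(7n). By the standard limit (1 + x/n)^n → e^x, we have (1 − 53/n)^n → e^(−53), and raising to the 7th power gives e^(−371).
More precisely, ln[(1 − 53/n)^(7n)] = 7n · ln(1 − 53/n) = 7n · (-53/n + O(1/n^2)) = -371 + O(1/n) → -371.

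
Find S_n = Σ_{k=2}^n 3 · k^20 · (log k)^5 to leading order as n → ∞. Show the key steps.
S_n ~ n^21 · (log n)^5 / 7

By integral comparison, S_n = ∫_1^n 3 · x^20 · (log x)^5 dx + O(n^20 · (log n)^5). For the integral, the leading term of ∫_1^n x^20 (log x)^5 dx is n^21/21 · (log n)^5 (by repeated integration by parts; each step lowers the log-exponent and produces a relatively O(1/log n) correction). Hence S_n ~ n^21 · (log n)^5 / 7.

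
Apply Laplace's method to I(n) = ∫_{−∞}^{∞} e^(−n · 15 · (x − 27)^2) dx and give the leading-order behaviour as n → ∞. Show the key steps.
I(n) = sqrt(π/(15n))

Here φ(x) = 15 · (x − 27)^2 has its unique minimum at x* = 27 with φ(x*) = 0 and φ''(x*) = 30. Laplace's method gives
  I(n) ~ e^(−n φ(x*)) · sqrt(2π / (n · φ''(x*))) = sqrt(2π / (30n)) = sqrt(π/(15n)).
This is exact: substituting u = (x − 27)·sqrt(15n) gives I(n) = (1/sqrt(15n)) ∫_{−∞}^{∞} e^(−u^2) du = sqrt(π/(15n)).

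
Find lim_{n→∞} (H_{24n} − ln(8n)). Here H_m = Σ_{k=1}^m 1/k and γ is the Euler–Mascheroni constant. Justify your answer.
lim = ln 3 + γ

By Euler-Maclaurin, H_m = ln m + γ + O(1/m). So
  H_{24n} − ln(8n) = ln(24n) + γ − ln(8n) + O(1/n)
                       = ln(24/8) + γ + O(1/n).
Hence the limit is ln(24/8) + γ (= ln 3).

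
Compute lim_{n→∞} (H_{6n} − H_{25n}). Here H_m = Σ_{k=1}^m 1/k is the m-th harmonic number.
lim = ln(6/25)

Euler-Maclaurin gives H_m = ln m + γ + 1/(2m) + O(1/m^2). The γ and O(1/m) terms cancel in the difference:
  H_{6n} − H_{25n} = ln(6n) − ln(25n) + O(1/n) = ln(6/25) + O(1/n).
Hence the limit is ln(6/25).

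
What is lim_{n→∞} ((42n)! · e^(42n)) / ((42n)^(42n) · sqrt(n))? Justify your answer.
lim = sqrt(2π·42)

Stirling: (42n)! ~ sqrt(2π·42n) · (42n/e)^(42n). Hence
  (42n)! · e^(42n) / (42n)^(42n) ~ sqrt(2π·42n).
Dividing by sqrt(n): sqrt(2π·42n) / sqrt(n) = sqrt(2π·42) · n^((1−1)/2), so the limit is sqrt(2π·42).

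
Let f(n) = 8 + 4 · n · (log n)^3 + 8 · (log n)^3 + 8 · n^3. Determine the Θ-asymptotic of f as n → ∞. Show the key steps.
f(n) ∈ Θ(n^3)

Compare the terms by growth order. For large n, n^a · (log n)^b dominates n^a' · (log n)^b' iff a > a', or (a = a' and b > b'). Ranking the 4 terms shows the dominant one is 8 · n^3. Hence f(n) ∈ Θ(n^3).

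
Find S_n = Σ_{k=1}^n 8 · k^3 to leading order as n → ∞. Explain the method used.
S_n ~ 2 · n^4

By integral comparison (Euler-Maclaurin), Σ_{k=1}^n 8 · k^3 = 8 · ∫_0^n x^3 dx + O(n^3) = 8 · n^4/4 = 2 · n^4 + O(n^3). (Equivalently, Faulhaber's formula gives the same leading term.)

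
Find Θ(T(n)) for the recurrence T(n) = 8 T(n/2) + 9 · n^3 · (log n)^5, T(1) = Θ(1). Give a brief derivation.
T(n) = Θ(n^3 · (log n)^6)

Here log_2 8 = 3 and f(n) = 9 · n^3 · (log n)^5 = Θ(n^(log_2 8) · (log n)^5). This is the extended Case 2 of the master theorem (f matches the critical exponent up to log factors), giving T(n) = Θ(n^(log_2 8) · (log n)^(5+1)) = Θ(n^3 · (log n)^6).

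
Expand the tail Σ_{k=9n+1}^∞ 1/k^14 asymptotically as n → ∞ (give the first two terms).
Σ_{k>9n} 1/k^14 = 1/(13 · (9n)^13) − 1/(2 · (9n)^14) + O(1/(9n)^15)

Compare to the integral: ∫_{9n}^∞ x^(−14) dx = [−x^(−13)/13]_{9n}^∞ = 1/((14−1)·(9n)^13). The Euler-Maclaurin correction adds −f(9n)/2 = −1/(2·(9n)^14). Euler-Maclaurin then gives
  Σ_{k>9n} 1/k^14 = ∫_{9n}^∞ dx/x^14 − 1/(2·(9n)^14) + O(1/(9n)^15).
(Equivalently this is ζ(14) − Σ_{k≤9n} 1/k^14.)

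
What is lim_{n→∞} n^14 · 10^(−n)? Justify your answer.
lim = 0

Exponentials with base > 1 dominate every fixed polynomial: for any fixed c, n^c / 10^n → 0 as n → ∞ (e.g. by the ratio test, or by writing 10^n = e^(n ln 10) and noting e^(n ln 10) / n^c → ∞). Hence n^14 · 10^(−n) = n^14 / 10^n → 0.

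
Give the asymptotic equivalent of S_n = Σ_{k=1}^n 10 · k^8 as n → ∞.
S_n ~ 10 · n^9 / 9

By integral comparison (Euler-Maclaurin), Σ_{k=1}^n 10 · k^8 = 10 · ∫_0^n x^8 dx + O(n^8) = 10 · n^9/9 + O(n^8). (Equivalently, Faulhaber's formula gives the same leading term.)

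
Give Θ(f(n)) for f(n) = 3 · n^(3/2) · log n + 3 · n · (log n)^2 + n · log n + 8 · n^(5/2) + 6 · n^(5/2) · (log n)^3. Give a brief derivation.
f(n) ∈ Θ(n^(5/2) · (log n)^3)

Compare the terms by growth order. For large n, n^a · (log n)^b dominates n^a' · (log n)^b' iff a > a', or (a = a' and b > b'). Ranking the 5 terms shows the dominant one is 6 · n^(5/2) · (log n)^3. Hence f(n) ∈ Θ(n^(5/2) · (log n)^3).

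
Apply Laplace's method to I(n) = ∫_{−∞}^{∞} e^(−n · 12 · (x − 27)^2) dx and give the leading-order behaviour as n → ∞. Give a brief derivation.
I(n) = sqrt(π/(12n))

Here φ(x) = 12 · (x − 27)^2 has its unique minimum at x* = 27 with φ(x*) = 0 and φ''(x*) = 24. Laplace's method gives
  I(n) ~ e^(−n φ(x*)) · sqrt(2π / (n · φ''(x*))) = sqrt(2π / (24n)) = sqrt(π/(12n)).
This is exact: substituting u = (x − 27)·sqrt(12n) gives I(n) = (1/sqrt(12n)) ∫_{−∞}^{∞} e^(−u^2) du = sqrt(π/(12n)).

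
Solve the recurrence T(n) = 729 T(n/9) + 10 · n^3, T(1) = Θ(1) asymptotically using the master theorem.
T(n) = Θ(n^3 log n)

log_9 729 = 3, and f(n) = 10 · n^3 = Θ(n^(log_9 729)). This is Case 2 of the master theorem: T(n) = Θ(f(n) · log n) = Θ(n^3 log n).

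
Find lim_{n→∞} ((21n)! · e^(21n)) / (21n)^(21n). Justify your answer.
lim = ∞

Stirling: (21n)! ~ sqrt(2π·21n) · (21n/e)^(21n). Hence
  (21n)! · e^(21n) / (21n)^(21n) ~ sqrt(2π·21n) = sqrt(2π·21) · sqrt(n) → ∞.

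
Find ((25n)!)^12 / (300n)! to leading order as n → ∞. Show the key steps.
((25n)!)^12/(300n)! ~ ((2π·25n)^(11/2) / sqrt(12)) · 12^(−12·25n)  →  0

Write N = 25n. Stirling: N! ~ sqrt(2π N)(N/e)^N and (12N)! ~ sqrt(2π·12N)·(12N/e)^(12N).
  (N!)^12/(12N)! ~ (2π N)^(12/2) (N/e)^(12N) / [sqrt(2π·12N) (12N/e)^(12N)]
     = (2π N)^(12/2) / sqrt(2π·12N) · (N/(12N))^(12N)
     = (2π N)^((12−1)/2) / sqrt(12) · 12^(−12N).
Since 12^12 > 1, the factor 12^(−12N) decays exponentially, so the ratio → 0. Substituting N = 25n gives the stated form.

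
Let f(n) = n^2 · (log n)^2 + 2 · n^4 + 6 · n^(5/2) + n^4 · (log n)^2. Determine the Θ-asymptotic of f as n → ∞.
f(n) ∈ Θ(n^4 · (log n)^2)

Compare the terms by growth order. For large n, n^a · (log n)^b dominates n^a' · (log n)^b' iff a > a', or (a = a' and b > b'). Ranking the 4 terms shows the dominant one is n^4 · (log n)^2. Hence f(n) ∈ Θ(n^4 · (log n)^2).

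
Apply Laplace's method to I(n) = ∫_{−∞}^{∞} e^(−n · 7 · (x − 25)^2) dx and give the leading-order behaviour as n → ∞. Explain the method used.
I(n) = sqrt(π/(7n))

Here φ(x) = 7 · (x − 25)^2 has its unique minimum at x* = 25 with φ(x*) = 0 and φ''(x*) = 14. Laplace's method gives
  I(n) ~ e^(−n φ(x*)) · sqrt(2π / (n · φ''(x*))) = sqrt(2π / (14n)) = sqrt(π/(7n)).
This is exact: substituting u = (x − 25)·sqrt(7n) gives I(n) = (1/sqrt(7n)) ∫_{−∞}^{∞} e^(−u^2) du = sqrt(π/(7n)).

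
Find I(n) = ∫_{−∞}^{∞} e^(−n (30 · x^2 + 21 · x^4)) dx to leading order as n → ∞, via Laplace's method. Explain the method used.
I(n) ~ sqrt(π/(30n))

φ(x) = 30 · x^2 + 21 · x^4 has its unique global minimum at x* = 0 (since φ'(x) = 60x + 84x^3 = 0 only at x = 0 for real x with both coefficients positive, and φ → ∞ as |x| → ∞). At x* = 0, φ(0) = 0 and φ''(0) = 60. Laplace's method then gives
  I(n) ~ sqrt(2π / (n · φ''(0))) · e^(−n φ(0)) = sqrt(2π / (60n)) = sqrt(π/(30n)).
The 21 · x^4 term contributes only at subleading order (an O(1/n) relative correction).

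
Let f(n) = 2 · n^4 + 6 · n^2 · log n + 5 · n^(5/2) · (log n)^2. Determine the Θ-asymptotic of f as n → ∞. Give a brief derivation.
f(n) ∈ Θ(n^4)

Compare the terms by growth order. For large n, n^a · (log n)^b dominates n^a' · (log n)^b' iff a > a', or (a = a' and b > b'). Ranking the 3 terms shows the dominant one is 2 · n^4. Hence f(n) ∈ Θ(n^4).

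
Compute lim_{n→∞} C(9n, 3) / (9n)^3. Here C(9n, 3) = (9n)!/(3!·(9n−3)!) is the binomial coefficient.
lim = 1/3! = 1/6

With N = 9n → ∞: C(N, 3) / N^3 = [N(N−1)…(N−2)] / (3! · N^3) = (1/3!) · 1 · (1 − 1/(9n)) · (1 − 2/(9n)). Each factor → 1 as N → ∞, so the limit is 1/3! = 1/6.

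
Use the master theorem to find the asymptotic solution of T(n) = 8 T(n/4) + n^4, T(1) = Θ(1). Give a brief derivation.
T(n) = Θ(n^4)

log_4 8 ≈ 1.500. f(n) = n^4 dominates n^(log_4 8) since 4 > 1.500, and the regularity condition a·f(n/b) = 8·(n/4)^4 = (8/256)·n^4 ≤ c·f(n) holds with c = 8/256 ≈ 0.0312 < 1. So this is Case 3: T(n) = Θ(f(n)) = Θ(n^4).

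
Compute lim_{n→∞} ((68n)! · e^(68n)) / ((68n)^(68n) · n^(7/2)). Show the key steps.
lim = 0

Stirling: (68n)! ~ sqrt(2π·68n) · (68n/e)^(68n). Hence
  (68n)! · e^(68n) / (68n)^(68n) ~ sqrt(2π·68n).
Dividing by n^(7/2): sqrt(2π·68n) / n^(7/2) = sqrt(2π·68) · n^((1−7)/2), so the expression behaves like sqrt(2π·68) · n^((1−7)/2) → 0.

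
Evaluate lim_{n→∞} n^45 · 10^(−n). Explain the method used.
lim = 0

Exponentials with base > 1 dominate every fixed polynomial: for any fixed c, n^c / 10^n → 0 as n → ∞ (e.g. by the ratio test, or by writing 10^n = e^(n ln 10) and noting e^(n ln 10) / n^c → ∞). Hence n^45 · 10^(−n) = n^45 / 10^n → 0.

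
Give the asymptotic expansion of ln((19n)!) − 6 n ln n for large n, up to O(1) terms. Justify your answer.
ln((19n)!) − 6 n ln n = 13 n ln n + 19(ln 19 − 1) n + (1/2) ln(2π·19n) + O(1/n)

Stirling: ln((19n)!) = 19n ln(19n) − 19n + (1/2) ln(2π·19n) + O(1/n).
Expand 19n ln(19n) = 19n (ln n + ln 19) = 19n ln n + 19n ln 19.
Subtract 6n ln n: leading term is (19 − 6) n ln n = 13 n ln n. The next term is 19n ln 19 − 19n = 19(ln 19 − 1) n. Then the (1/2) ln(2π·19n) correction.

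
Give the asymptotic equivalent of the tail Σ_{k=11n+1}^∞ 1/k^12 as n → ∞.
Σ_{k>11n} 1/k^12 ~ 1/(11 · (11n)^11)

Compare to the integral: ∫_{11n}^∞ x^(−12) dx = [−x^(−11)/11]_{11n}^∞ = 1/((12−1)·(11n)^11). Euler-Maclaurin then gives
  Σ_{k>11n} 1/k^12 = ∫_{11n}^∞ dx/x^12 − 1/(2·(11n)^12) + O(1/(11n)^13).
(Equivalently this is ζ(12) − Σ_{k≤11n} 1/k^12.)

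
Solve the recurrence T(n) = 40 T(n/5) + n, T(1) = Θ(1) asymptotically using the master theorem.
T(n) = Θ(n^(log_5 40))

Master theorem: compare f(n) = n to n^(log_5 40) where log_5 40 ≈ 2.292. Since 1 < log_5 40, we have f(n) = O(n^(log_5 40 − ε)) for some ε > 0 — Case 1. Hence T(n) = Θ(n^(log_5 40)).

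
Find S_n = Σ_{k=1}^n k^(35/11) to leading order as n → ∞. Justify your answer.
S_n ~ (11/46) · n^(46/11)

Integral comparison: Σ_{k=1}^n k^(35/11) = ∫_0^n x^(35/11) dx + O(n^(35/11)). The integral is n^(1 + 35/11) / (1 + 35/11) = n^((35+11)/11) / ((35+11)/11) = (11/46) · n^(46/11).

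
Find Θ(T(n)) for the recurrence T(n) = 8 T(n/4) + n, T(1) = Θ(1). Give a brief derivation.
T(n) = Θ(n^(log_4 8))

Master theorem: compare f(n) = n to n^(log_4 8) where log_4 8 ≈ 1.500. Since 1 < log_4 8, we have f(n) = O(n^(log_4 8 − ε)) for some ε > 0 — Case 1. Hence T(n) = Θ(n^(log_4 8)).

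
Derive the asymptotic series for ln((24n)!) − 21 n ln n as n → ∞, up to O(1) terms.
ln((24n)!) − 21 n ln n = 3 n ln n + 24(ln 24 − 1) n + (1/2) ln(2π·24n) + O(1/n)

Stirling: ln((24n)!) = 24n ln(24n) − 24n + (1/2) ln(2π·24n) + O(1/n).
Expand 24n ln(24n) = 24n (ln n + ln 24) = 24n ln n + 24n ln 24.
Subtract 21n ln n: leading term is (24 − 21) n ln n = 3 n ln n. The next term is 24n ln 24 − 24n = 24(ln 24 − 1) n. Then the (1/2) ln(2π·24n) correction.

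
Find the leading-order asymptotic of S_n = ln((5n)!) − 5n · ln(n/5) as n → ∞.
S_n ~ 5n · (ln 25 − 1) + O(ln n)

Stirling: ln((5n)!) = 5n ln(5n) − 5n + O(ln n).
  S_n = 5n ln(5n) − 5n − 5n ln(n/5) + O(ln n)
      = 5n ln(5n) − 5n ln n + 5n ln 5 − 5n + O(ln n)
      = 5n ln 5 + 5n ln 5 − 5n + O(ln n)
      = 5n (ln 25 − 1) + O(ln n).
Numerically ln(25) − 1 ≈ 2.2189.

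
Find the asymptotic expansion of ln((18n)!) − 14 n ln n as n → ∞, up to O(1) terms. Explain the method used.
ln((18n)!) − 14 n ln n = 4 n ln n + 18(ln 18 − 1) n + (1/2) ln(2π·18n) + O(1/n)

Stirling: ln((18n)!) = 18n ln(18n) − 18n + (1/2) ln(2π·18n) + O(1/n).
Expand 18n ln(18n) = 18n (ln n + ln 18) = 18n ln n + 18n ln 18.
Subtract 14n ln n: leading term is (18 − 14) n ln n = 4 n ln n. The next term is 18n ln 18 − 18n = 18(ln 18 − 1) n. Then the (1/2) ln(2π·18n) correction.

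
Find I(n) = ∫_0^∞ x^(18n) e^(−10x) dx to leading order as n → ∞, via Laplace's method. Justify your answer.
I(n) ~ (sqrt(2π·18n) / 10) · (18n/(10e))^(18n)

Write the integrand as exp(18n ln x − 10x) and set f(x) = 18n ln x − 10x. Then f'(x) = 18n/x − 10 = 0 at x* = 18n/10, and f''(x*) = −18n/x*^2 = −10^2/(18n). Laplace's method (interior maximum) gives
  I(n) ~ e^(f(x*)) · sqrt(2π / |f''(x*)|)
        = exp(18n ln(18n/10) − 18n) · sqrt(2π · 18n / 10^2)
        = (18n/10)^(18n) e^(−18n) · sqrt(2π·18n) / 10
        = (sqrt(2π·18n) / 10) · (18n/(10e))^(18n).
This matches Γ(18n+1)/10^(18n+1) with Stirling applied to Γ.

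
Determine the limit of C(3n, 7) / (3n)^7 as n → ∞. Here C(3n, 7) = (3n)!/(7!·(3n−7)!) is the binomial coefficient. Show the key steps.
lim = 1/7! = 1/5040

With N = 3n → ∞: C(N, 7) / N^7 = [N(N−1)…(N−6)] / (7! · N^7) = (1/7!) · 1 · (1 − 1/(3n)) · … · (1 − 6/(3n)). Each factor → 1 as N → ∞, so the limit is 1/7! = 1/5040.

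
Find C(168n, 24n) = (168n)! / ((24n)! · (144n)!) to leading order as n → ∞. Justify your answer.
C(168n, 24n) ~ (823543/46656)^(24n) · sqrt(7/(12π·24n))

Write N = 24n. Apply Stirling to each factorial:
  (7N)! ~ sqrt(2π·7N) · (7N/e)^(7N),
  N! ~ sqrt(2π N) · (N/e)^N,
  (6N)! ~ sqrt(2π·6N) · (6N/e)^(6N).
The exponential factors combine to (7N)^(7N) / (N^N · (6N)^(6N)) = 7^(7N)/6^(6N) = (7^7/6^6)^N = (823543/46656)^N.
The square-root prefactors combine to sqrt(2π·7N) / (sqrt(2π N)·sqrt(2π·6N)) = sqrt(7 / (2π·6·N)) = sqrt(7/(12π·24n)).
Substituting N = 24n: C(168n, 24n) ~ (823543/46656)^(24n) · sqrt(7/(12π·24n)).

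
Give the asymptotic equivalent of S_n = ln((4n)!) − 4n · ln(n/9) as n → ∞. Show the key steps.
S_n ~ 4n · (ln 36 − 1) + O(ln n)

Stirling: ln((4n)!) = 4n ln(4n) − 4n + O(ln n).
  S_n = 4n ln(4n) − 4n − 4n ln(n/9) + O(ln n)
      = 4n ln(4n) − 4n ln n + 4n ln 9 − 4n + O(ln n)
      = 4n ln 4 + 4n ln 9 − 4n + O(ln n)
      = 4n (ln 36 − 1) + O(ln n).
Numerically ln(36) − 1 ≈ 2.5835.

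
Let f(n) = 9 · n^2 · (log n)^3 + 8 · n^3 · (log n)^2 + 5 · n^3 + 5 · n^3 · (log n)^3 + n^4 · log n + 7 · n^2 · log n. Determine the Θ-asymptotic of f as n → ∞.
f(n) ∈ Θ(n^4 · log n)

Compare the terms by growth order. For large n, n^a · (log n)^b dominates n^a' · (log n)^b' iff a > a', or (a = a' and b > b'). Ranking the 6 terms shows the dominant one is n^4 · log n. Hence f(n) ∈ Θ(n^4 · log n).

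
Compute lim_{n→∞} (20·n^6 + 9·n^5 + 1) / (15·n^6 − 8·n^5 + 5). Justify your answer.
lim = 20/15 = 4/3

For large n the leading n^6 terms dominate both numerator and denominator. Dividing top and bottom by n^6, every other term tends to 0, leaving 20/15 = 4/3.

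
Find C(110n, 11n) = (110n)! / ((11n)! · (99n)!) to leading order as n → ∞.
C(110n, 11n) ~ (10000000000/387420489)^(11n) · sqrt(5/(9π·11n))

Write N = 11n. Apply Stirling to each factorial:
  (10N)! ~ sqrt(2π·10N) · (10N/e)^(10N),
  N! ~ sqrt(2π N) · (N/e)^N,
  (9N)! ~ sqrt(2π·9N) · (9N/e)^(9N).
The exponential factors combine to (10N)^(10N) / (N^N · (9N)^(9N)) = 10^(10N)/9^(9N) = (10^10/9^9)^N = (10000000000/387420489)^N.
The square-root prefactors combine to sqrt(2π·10N) / (sqrt(2π N)·sqrt(2π·9N)) = sqrt(10 / (2π·9·N)) = sqrt(5/(9π·11n)).
Substituting N = 11n: C(110n, 11n) ~ (10000000000/387420489)^(11n) · sqrt(5/(9π·11n)).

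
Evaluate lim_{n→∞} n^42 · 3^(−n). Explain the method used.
lim = 0

Exponentials with base > 1 dominate every fixed polynomial: for any fixed c, n^c / 3^n → 0 as n → ∞ (e.g. by the ratio test, or by writing 3^n = e^(n ln 3) and noting e^(n ln 3) / n^c → ∞). Hence n^42 · 3^(−n) = n^42 / 3^n → 0.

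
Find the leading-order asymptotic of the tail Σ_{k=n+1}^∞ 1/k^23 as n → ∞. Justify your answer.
Σ_{k>n} 1/k^23 ~ 1/(22 · n^22)

Compare to the integral: ∫_{n}^∞ x^(−23) dx = [−x^(−22)/22]_{n}^∞ = 1/((23−1)·n^22). Euler-Maclaurin then gives
  Σ_{k>n} 1/k^23 = ∫_{n}^∞ dx/x^23 − 1/(2·n^23) + O(1/n^24).
(Equivalently this is ζ(23) − Σ_{k≤n} 1/k^23.)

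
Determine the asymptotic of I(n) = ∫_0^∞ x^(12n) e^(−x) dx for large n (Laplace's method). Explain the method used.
I(n) ~ sqrt(2π·12n) · (12n/e)^(12n)

Write the integrand as exp(12n ln x − x) and set f(x) = 12n ln x − x. Then f'(x) = 12n/x − 1 = 0 at x* = 12n, and f''(x*) = −12n/x*^2 = −1/(12n). Laplace's method (interior maximum) gives
  I(n) ~ e^(f(x*)) · sqrt(2π / |f''(x*)|)
        = exp(12n ln(12n) − 12n) · sqrt(2π · 12n)
        = (12n)^(12n) e^(−12n) · sqrt(2π·12n)
        = sqrt(2π·12n) · (12n/e)^(12n).
This matches Γ(12n+1) with Stirling applied to Γ.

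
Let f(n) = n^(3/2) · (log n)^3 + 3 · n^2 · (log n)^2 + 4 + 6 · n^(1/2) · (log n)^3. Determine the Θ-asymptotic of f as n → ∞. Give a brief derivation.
f(n) ∈ Θ(n^2 · (log n)^2)

Compare the terms by growth order. For large n, n^a · (log n)^b dominates n^a' · (log n)^b' iff a > a', or (a = a' and b > b'). Ranking the 4 terms shows the dominant one is 3 · n^2 · (log n)^2. Hence f(n) ∈ Θ(n^2 · (log n)^2).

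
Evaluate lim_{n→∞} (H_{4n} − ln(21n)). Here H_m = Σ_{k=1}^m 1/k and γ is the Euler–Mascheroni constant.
lim = ln(4/21) + γ

By Euler-Maclaurin, H_m = ln m + γ + O(1/m). So
  H_{4n} − ln(21n) = ln(4n) + γ − ln(21n) + O(1/n)
                       = ln(4/21) + γ + O(1/n).
Hence the limit is ln(4/21) + γ.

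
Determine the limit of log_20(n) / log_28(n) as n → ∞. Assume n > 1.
lim = ln(28) / ln(20) = log_20(28)

Change of base: log_20(n) = ln n / ln 20 and log_28(n) = ln n / ln 28. The ratio is (ln n / ln 20) · (ln 28 / ln n) = ln 28 / ln 20, a constant independent of n. So the limit is ln 28 / ln 20 = log_20(28).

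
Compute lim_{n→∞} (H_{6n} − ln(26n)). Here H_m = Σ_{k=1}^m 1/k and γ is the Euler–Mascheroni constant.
lim = ln(3/13) + γ

By Euler-Maclaurin, H_m = ln m + γ + O(1/m). So
  H_{6n} − ln(26n) = ln(6n) + γ − ln(26n) + O(1/n)
                       = ln(6/26) + γ + O(1/n).
Hence the limit is ln(6/26) + γ (= ln(3/13)).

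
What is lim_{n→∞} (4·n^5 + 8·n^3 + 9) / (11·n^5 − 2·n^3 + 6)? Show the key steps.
lim = 4/11

For large n the leading n^5 terms dominate both numerator and denominator. Dividing top and bottom by n^5, every other term tends to 0, leaving 4/11.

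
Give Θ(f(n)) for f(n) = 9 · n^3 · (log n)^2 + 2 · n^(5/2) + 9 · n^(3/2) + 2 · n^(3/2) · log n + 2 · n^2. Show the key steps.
f(n) ∈ Θ(n^3 · (log n)^2)

Compare the terms by growth order. For large n, n^a · (log n)^b dominates n^a' · (log n)^b' iff a > a', or (a = a' and b > b'). Ranking the 5 terms shows the dominant one is 9 · n^3 · (log n)^2. Hence f(n) ∈ Θ(n^3 · (log n)^2).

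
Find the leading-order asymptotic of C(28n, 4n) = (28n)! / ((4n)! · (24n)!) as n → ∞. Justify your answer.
C(28n, 4n) ~ (823543/46656)^(4n) · sqrt(7/(12π·4n))

Write N = 4n. Apply Stirling to each factorial:
  (7N)! ~ sqrt(2π·7N) · (7N/e)^(7N),
  N! ~ sqrt(2π N) · (N/e)^N,
  (6N)! ~ sqrt(2π·6N) · (6N/e)^(6N).
The exponential factors combine to (7N)^(7N) / (N^N · (6N)^(6N)) = 7^(7N)/6^(6N) = (7^7/6^6)^N = (823543/46656)^N.
The square-root prefactors combine to sqrt(2π·7N) / (sqrt(2π N)·sqrt(2π·6N)) = sqrt(7 / (2π·6·N)) = sqrt(7/(12π·4n)).
Substituting N = 4n: C(28n, 4n) ~ (823543/46656)^(4n) · sqrt(7/(12π·4n)).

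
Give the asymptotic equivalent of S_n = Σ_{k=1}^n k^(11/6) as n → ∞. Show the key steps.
S_n ~ (6/17) · n^(17/6)

Integral comparison: Σ_{k=1}^n k^(11/6) = ∫_0^n x^(11/6) dx + O(n^(11/6)). The integral is n^(1 + 11/6) / (1 + 11/6) = n^((11+6)/6) / ((11+6)/6) = (6/17) · n^(17/6).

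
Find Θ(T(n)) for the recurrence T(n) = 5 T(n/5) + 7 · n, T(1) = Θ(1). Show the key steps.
T(n) = Θ(n log n)

log_5 5 = 1, and f(n) = 7 · n = Θ(n^(log_5 5)). This is Case 2 of the master theorem: T(n) = Θ(f(n) · log n) = Θ(n log n).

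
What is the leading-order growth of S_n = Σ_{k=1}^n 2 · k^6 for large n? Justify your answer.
S_n ~ 2 · n^7 / 7

By integral comparison (Euler-Maclaurin), Σ_{k=1}^n 2 · k^6 = 2 · ∫_0^n x^6 dx + O(n^6) = 2 · n^7/7 + O(n^6). (Equivalently, Faulhaber's formula gives the same leading term.)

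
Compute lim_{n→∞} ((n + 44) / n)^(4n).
lim = e^176

Rewrite as (1 + 44/n)^(4n). By the standard limit (1 + x/n)^n → e^x, we have (1 + 44/n)^n → e^44, and raising to the 4th power gives e^176.
More precisely, ln[(1 + 44/n)^(4n)] = 4n · ln(1 + 44/n) = 4n · (44/n + O(1/n^2)) = 176 + O(1/n) → 176.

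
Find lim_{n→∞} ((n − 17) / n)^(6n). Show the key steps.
lim = e^(−102)

Rewrite as (1 − 17/n)^(6n). By the standard limit (1 + x/n)^n → e^x, we have (1 − 17/n)^n → e^(−17), and raising to the 6th power gives e^(−102).
More precisely, ln[(1 − 17/n)^(6n)] = 6n · ln(1 − 17/n) = 6n · (-17/n + O(1/n^2)) = -102 + O(1/n) → -102.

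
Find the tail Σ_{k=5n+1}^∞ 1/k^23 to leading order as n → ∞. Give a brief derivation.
Σ_{k>5n} 1/k^23 ~ 1/(22 · (5n)^22)

Compare to the integral: ∫_{5n}^∞ x^(−23) dx = [−x^(−22)/22]_{5n}^∞ = 1/((23−1)·(5n)^22). Euler-Maclaurin then gives
  Σ_{k>5n} 1/k^23 = ∫_{5n}^∞ dx/x^23 − 1/(2·(5n)^23) + O(1/(5n)^24).
(Equivalently this is ζ(23) − Σ_{k≤5n} 1/k^23.)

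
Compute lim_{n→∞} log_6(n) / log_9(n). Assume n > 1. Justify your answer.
lim = ln(9) / ln(6) = log_6(9)

Change of base: log_6(n) = ln n / ln 6 and log_9(n) = ln n / ln 9. The ratio is (ln n / ln 6) · (ln 9 / ln n) = ln 9 / ln 6, a constant independent of n. So the limit is ln 9 / ln 6 = log_6(9).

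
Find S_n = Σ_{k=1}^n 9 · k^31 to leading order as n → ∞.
S_n ~ 9 · n^32 / 32

By integral comparison (Euler-Maclaurin), Σ_{k=1}^n 9 · k^31 = 9 · ∫_0^n x^31 dx + O(n^31) = 9 · n^32/32 + O(n^31). (Equivalently, Faulhaber's formula gives the same leading term.)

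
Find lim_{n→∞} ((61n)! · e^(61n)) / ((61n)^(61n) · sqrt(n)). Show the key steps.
lim = sqrt(2π·61)

Stirling: (61n)! ~ sqrt(2π·61n) · (61n/e)^(61n). Hence
  (61n)! · e^(61n) / (61n)^(61n) ~ sqrt(2π·61n).
Dividing by sqrt(n): sqrt(2π·61n) / sqrt(n) = sqrt(2π·61) · n^((1−1)/2), so the limit is sqrt(2π·61).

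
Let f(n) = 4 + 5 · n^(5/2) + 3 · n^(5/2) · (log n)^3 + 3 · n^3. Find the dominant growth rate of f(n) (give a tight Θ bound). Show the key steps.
f(n) ∈ Θ(n^3)

Compare the terms by growth order. For large n, n^a · (log n)^b dominates n^a' · (log n)^b' iff a > a', or (a = a' and b > b'). Ranking the 4 terms shows the dominant one is 3 · n^3. Hence f(n) ∈ Θ(n^3).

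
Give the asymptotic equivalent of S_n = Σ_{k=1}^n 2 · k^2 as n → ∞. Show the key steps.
S_n ~ 2 · n^3 / 3

By integral comparison (Euler-Maclaurin), Σ_{k=1}^n 2 · k^2 = 2 · ∫_0^n x^2 dx + O(n^2) = 2 · n^3/3 + O(n^2). (Equivalently, Faulhaber's formula gives the same leading term.)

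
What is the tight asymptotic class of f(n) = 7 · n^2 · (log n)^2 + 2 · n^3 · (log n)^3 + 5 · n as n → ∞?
f(n) ∈ Θ(n^3 · (log n)^3)

Compare the terms by growth order. For large n, n^a · (log n)^b dominates n^a' · (log n)^b' iff a > a', or (a = a' and b > b'). Ranking the 3 terms shows the dominant one is 2 · n^3 · (log n)^3. Hence f(n) ∈ Θ(n^3 · (log n)^3).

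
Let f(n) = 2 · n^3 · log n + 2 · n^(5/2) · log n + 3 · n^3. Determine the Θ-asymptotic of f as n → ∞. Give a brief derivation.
f(n) ∈ Θ(n^3 · log n)

Compare the terms by growth order. For large n, n^a · (log n)^b dominates n^a' · (log n)^b' iff a > a', or (a = a' and b > b'). Ranking the 3 terms shows the dominant one is 2 · n^3 · log n. Hence f(n) ∈ Θ(n^3 · log n).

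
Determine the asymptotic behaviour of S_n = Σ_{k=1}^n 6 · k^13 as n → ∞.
S_n ~ 3 · n^14 / 7

By integral comparison (Euler-Maclaurin), Σ_{k=1}^n 6 · k^13 = 6 · ∫_0^n x^13 dx + O(n^13) = 6 · n^14/14 = 3 · n^14 / 7 + O(n^13). (Equivalently, Faulhaber's formula gives the same leading term.)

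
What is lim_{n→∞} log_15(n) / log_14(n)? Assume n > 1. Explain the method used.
lim = ln(14) / ln(15) = log_15(14)

Change of base: log_15(n) = ln n / ln 15 and log_14(n) = ln n / ln 14. The ratio is (ln n / ln 15) · (ln 14 / ln n) = ln 14 / ln 15, a constant independent of n. So the limit is ln 14 / ln 15 = log_15(14).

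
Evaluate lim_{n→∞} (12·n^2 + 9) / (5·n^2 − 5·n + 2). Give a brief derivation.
lim = 12/5

For large n the leading n^2 terms dominate both numerator and denominator. Dividing top and bottom by n^2, every other term tends to 0, leaving 12/5.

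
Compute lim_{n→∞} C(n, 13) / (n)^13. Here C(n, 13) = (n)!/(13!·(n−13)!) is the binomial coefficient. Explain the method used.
lim = 1/13! = 1/6227020800

With N = n → ∞: C(N, 13) / N^13 = [N(N−1)…(N−12)] / (13! · N^13) = (1/13!) · 1 · (1 − 1/n) · … · (1 − 12/n). Each factor → 1 as N → ∞, so the limit is 1/13! = 1/6227020800.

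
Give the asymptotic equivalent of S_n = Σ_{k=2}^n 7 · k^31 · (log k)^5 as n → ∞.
S_n ~ 7 · n^32 · (log n)^5 / 32

By integral comparison, S_n = ∫_1^n 7 · x^31 · (log x)^5 dx + O(n^31 · (log n)^5). For the integral, the leading term of ∫_1^n x^31 (log x)^5 dx is n^32/32 · (log n)^5 (by repeated integration by parts; each step lowers the log-exponent and produces a relatively O(1/log n) correction). Hence S_n ~ 7 · n^32 · (log n)^5 / 32.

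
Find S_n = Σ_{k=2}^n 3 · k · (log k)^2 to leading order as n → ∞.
S_n ~ 3 · n^2 · (log n)^2 / 2

By integral comparison, S_n = ∫_1^n 3 · x · (log x)^2 dx + O(n · (log n)^2). For the integral, the leading term of ∫_1^n x^1 (log x)^2 dx is n^2/2 · (log n)^2 (by repeated integration by parts; each step lowers the log-exponent and produces a relatively O(1/log n) correction). Hence S_n ~ 3 · n^2 · (log n)^2 / 2.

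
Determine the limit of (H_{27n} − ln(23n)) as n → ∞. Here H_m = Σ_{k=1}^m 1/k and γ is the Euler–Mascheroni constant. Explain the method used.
lim = ln(27/23) + γ

By Euler-Maclaurin, H_m = ln m + γ + O(1/m). So
  H_{27n} − ln(23n) = ln(27n) + γ − ln(23n) + O(1/n)
                       = ln(27/23) + γ + O(1/n).
Hence the limit is ln(27/23) + γ.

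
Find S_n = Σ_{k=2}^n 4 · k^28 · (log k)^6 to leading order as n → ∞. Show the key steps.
S_n ~ 4 · n^29 · (log n)^6 / 29

By integral comparison, S_n = ∫_1^n 4 · x^28 · (log x)^6 dx + O(n^28 · (log n)^6). For the integral, the leading term of ∫_1^n x^28 (log x)^6 dx is n^29/29 · (log n)^6 (by repeated integration by parts; each step lowers the log-exponent and produces a relatively O(1/log n) correction). Hence S_n ~ 4 · n^29 · (log n)^6 / 29.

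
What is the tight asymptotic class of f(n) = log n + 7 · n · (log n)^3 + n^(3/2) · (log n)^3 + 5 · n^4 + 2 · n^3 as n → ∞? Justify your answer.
f(n) ∈ Θ(n^4)

Compare the terms by growth order. For large n, n^a · (log n)^b dominates n^a' · (log n)^b' iff a > a', or (a = a' and b > b'). Ranking the 5 terms shows the dominant one is 5 · n^4. Hence f(n) ∈ Θ(n^4).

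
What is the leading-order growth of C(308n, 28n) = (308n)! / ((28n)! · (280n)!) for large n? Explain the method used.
C(308n, 28n) ~ (285311670611/10000000000)^(28n) · sqrt(11/(20π·28n))

Write N = 28n. Apply Stirling to each factorial:
  (11N)! ~ sqrt(2π·11N) · (11N/e)^(11N),
  N! ~ sqrt(2π N) · (N/e)^N,
  (10N)! ~ sqrt(2π·10N) · (10N/e)^(10N).
The exponential factors combine to (11N)^(11N) / (N^N · (10N)^(10N)) = 11^(11N)/10^(10N) = (11^11/10^10)^N = (285311670611/10000000000)^N.
The square-root prefactors combine to sqrt(2π·11N) / (sqrt(2π N)·sqrt(2π·10N)) = sqrt(11 / (2π·10·N)) = sqrt(11/(20π·28n)).
Substituting N = 28n: C(308n, 28n) ~ (285311670611/10000000000)^(28n) · sqrt(11/(20π·28n)).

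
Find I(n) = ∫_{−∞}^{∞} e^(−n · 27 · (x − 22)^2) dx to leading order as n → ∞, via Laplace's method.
I(n) = sqrt(π/(27n))

Here φ(x) = 27 · (x − 22)^2 has its unique minimum at x* = 22 with φ(x*) = 0 and φ''(x*) = 54. Laplace's method gives
  I(n) ~ e^(−n φ(x*)) · sqrt(2π / (n · φ''(x*))) = sqrt(2π / (54n)) = sqrt(π/(27n)).
This is exact: substituting u = (x − 22)·sqrt(27n) gives I(n) = (1/sqrt(27n)) ∫_{−∞}^{∞} e^(−u^2) du = sqrt(π/(27n)).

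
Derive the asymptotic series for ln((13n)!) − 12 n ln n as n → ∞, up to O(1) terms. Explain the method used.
ln((13n)!) − 12 n ln n = n ln n + 13(ln 13 − 1) n + (1/2) ln(2π·13n) + O(1/n)

Stirling: ln((13n)!) = 13n ln(13n) − 13n + (1/2) ln(2π·13n) + O(1/n).
Expand 13n ln(13n) = 13n (ln n + ln 13) = 13n ln n + 13n ln 13.
Subtract 12n ln n: leading term is (13 − 12) n ln n = n ln n. The next term is 13n ln 13 − 13n = 13(ln 13 − 1) n. Then the (1/2) ln(2π·13n) correction.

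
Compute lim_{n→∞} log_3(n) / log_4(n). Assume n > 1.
lim = ln(4) / ln(3) = log_3(4)

Change of base: log_3(n) = ln n / ln 3 and log_4(n) = ln n / ln 4. The ratio is (ln n / ln 3) · (ln 4 / ln n) = ln 4 / ln 3, a constant independent of n. So the limit is ln 4 / ln 3 = log_3(4).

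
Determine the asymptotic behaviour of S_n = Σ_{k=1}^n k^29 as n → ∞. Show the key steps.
S_n ~ n^30 / 30

By integral comparison (Euler-Maclaurin), Σ_{k=1}^n k^29 = ∫_0^n x^29 dx + O(n^29) = n^30/30 + O(n^29). (Equivalently, Faulhaber's formula gives the same leading term.)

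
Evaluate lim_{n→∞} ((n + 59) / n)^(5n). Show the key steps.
lim = e^295

Rewrite as (1 + 59/n)^(5n). By the standard limit (1 + x/n)^n → e^x, we have (1 + 59/n)^n → e^59, and raising to the 5th power gives e^295.
More precisely, ln[(1 + 59/n)^(5n)] = 5n · ln(1 + 59/n) = 5n · (59/n + O(1/n^2)) = 295 + O(1/n) → 295.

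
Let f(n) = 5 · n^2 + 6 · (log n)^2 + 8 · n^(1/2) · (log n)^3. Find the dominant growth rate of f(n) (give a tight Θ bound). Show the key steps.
f(n) ∈ Θ(n^2)

Compare the terms by growth order. For large n, n^a · (log n)^b dominates n^a' · (log n)^b' iff a > a', or (a = a' and b > b'). Ranking the 3 terms shows the dominant one is 5 · n^2. Hence f(n) ∈ Θ(n^2).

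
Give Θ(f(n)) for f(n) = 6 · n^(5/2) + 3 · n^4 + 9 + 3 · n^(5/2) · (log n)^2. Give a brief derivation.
f(n) ∈ Θ(n^4)

Compare the terms by growth order. For large n, n^a · (log n)^b dominates n^a' · (log n)^b' iff a > a', or (a = a' and b > b'). Ranking the 4 terms shows the dominant one is 3 · n^4. Hence f(n) ∈ Θ(n^4).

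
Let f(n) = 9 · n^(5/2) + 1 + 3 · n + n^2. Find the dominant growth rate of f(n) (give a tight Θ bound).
f(n) ∈ Θ(n^(5/2))

Compare the terms by growth order. For large n, n^a · (log n)^b dominates n^a' · (log n)^b' iff a > a', or (a = a' and b > b'). Ranking the 4 terms shows the dominant one is 9 · n^(5/2). Hence f(n) ∈ Θ(n^(5/2)).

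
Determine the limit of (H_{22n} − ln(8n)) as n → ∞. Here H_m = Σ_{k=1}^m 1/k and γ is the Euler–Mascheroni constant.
lim = ln(11/4) + γ

By Euler-Maclaurin, H_m = ln m + γ + O(1/m). So
  H_{22n} − ln(8n) = ln(22n) + γ − ln(8n) + O(1/n)
                       = ln(22/8) + γ + O(1/n).
Hence the limit is ln(22/8) + γ (= ln(11/4)).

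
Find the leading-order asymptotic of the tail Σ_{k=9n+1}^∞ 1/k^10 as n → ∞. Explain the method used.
Σ_{k>9n} 1/k^10 ~ 1/(9 · (9n)^9)

Compare to the integral: ∫_{9n}^∞ x^(−10) dx = [−x^(−9)/9]_{9n}^∞ = 1/((10−1)·(9n)^9). Euler-Maclaurin then gives
  Σ_{k>9n} 1/k^10 = ∫_{9n}^∞ dx/x^10 − 1/(2·(9n)^10) + O(1/(9n)^11).
(Equivalently this is ζ(10) − Σ_{k≤9n} 1/k^10.)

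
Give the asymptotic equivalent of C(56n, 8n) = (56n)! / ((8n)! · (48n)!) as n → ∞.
C(56n, 8n) ~ (823543/46656)^(8n) · sqrt(7/(12π·8n))

Write N = 8n. Apply Stirling to each factorial:
  (7N)! ~ sqrt(2π·7N) · (7N/e)^(7N),
  N! ~ sqrt(2π N) · (N/e)^N,
  (6N)! ~ sqrt(2π·6N) · (6N/e)^(6N).
The exponential factors combine to (7N)^(7N) / (N^N · (6N)^(6N)) = 7^(7N)/6^(6N) = (7^7/6^6)^N = (823543/46656)^N.
The square-root prefactors combine to sqrt(2π·7N) / (sqrt(2π N)·sqrt(2π·6N)) = sqrt(7 / (2π·6·N)) = sqrt(7/(12π·8n)).
Substituting N = 8n: C(56n, 8n) ~ (823543/46656)^(8n) · sqrt(7/(12π·8n)).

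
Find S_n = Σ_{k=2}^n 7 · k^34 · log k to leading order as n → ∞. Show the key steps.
S_n ~ n^35 log n / 5 − n^35 / 175

By integral comparison, S_n = ∫_1^n 7 · x^34 · log x dx + O(n^34 · log n). For the integral, ∫ x^34 log x dx = n^35 log n / 35 − n^35/1225 (integration by parts). Hence S_n ~ n^35 log n / 5 − n^35 / 175.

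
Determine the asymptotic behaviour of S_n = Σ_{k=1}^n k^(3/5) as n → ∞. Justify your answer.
S_n ~ (5/8) · n^(8/5)

Integral comparison: Σ_{k=1}^n k^(3/5) = ∫_0^n x^(3/5) dx + O(n^(3/5)). The integral is n^(1 + 3/5) / (1 + 3/5) = n^((3+5)/5) / ((3+5)/5) = (5/8) · n^(8/5).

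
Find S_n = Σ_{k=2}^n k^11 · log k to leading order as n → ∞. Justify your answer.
S_n ~ n^12 log n / 12 − n^12 / 144

By integral comparison, S_n = ∫_1^n x^11 · log x dx + O(n^11 · log n). For the integral, ∫ x^11 log x dx = n^12 log n / 12 − n^12/144 (integration by parts). Hence S_n ~ n^12 log n / 12 − n^12 / 144.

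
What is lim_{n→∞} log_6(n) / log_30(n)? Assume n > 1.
lim = ln(30) / ln(6) = log_6(30)

Change of base: log_6(n) = ln n / ln 6 and log_30(n) = ln n / ln 30. The ratio is (ln n / ln 6) · (ln 30 / ln n) = ln 30 / ln 6, a constant independent of n. So the limit is ln 30 / ln 6 = log_6(30).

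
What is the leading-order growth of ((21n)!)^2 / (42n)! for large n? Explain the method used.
((21n)!)^2/(42n)! ~ ((2π·21n)^(1/2) / sqrt(2)) · 2^(−2·21n)  →  0

Write N = 21n. Stirling: N! ~ sqrt(2π N)(N/e)^N and (2N)! ~ sqrt(2π·2N)·(2N/e)^(2N).
  (N!)^2/(2N)! ~ (2π N)^(2/2) (N/e)^(2N) / [sqrt(2π·2N) (2N/e)^(2N)]
     = (2π N)^(2/2) / sqrt(2π·2N) · (N/(2N))^(2N)
     = (2π N)^((2−1)/2) / sqrt(2) · 2^(−2N).
Since 2^2 > 1, the factor 2^(−2N) decays exponentially, so the ratio → 0. Substituting N = 21n gives the stated form.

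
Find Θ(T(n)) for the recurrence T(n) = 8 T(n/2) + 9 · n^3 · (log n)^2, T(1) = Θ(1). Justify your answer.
T(n) = Θ(n^3 · (log n)^3)

Here log_2 8 = 3 and f(n) = 9 · n^3 · (log n)^2 = Θ(n^(log_2 8) · (log n)^2). This is the extended Case 2 of the master theorem (f matches the critical exponent up to log factors), giving T(n) = Θ(n^(log_2 8) · (log n)^(2+1)) = Θ(n^3 · (log n)^3).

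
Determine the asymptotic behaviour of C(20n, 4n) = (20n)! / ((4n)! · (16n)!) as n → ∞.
C(20n, 4n) ~ (3125/256)^(4n) · sqrt(5/(8π·4n))

Write N = 4n. Apply Stirling to each factorial:
  (5N)! ~ sqrt(2π·5N) · (5N/e)^(5N),
  N! ~ sqrt(2π N) · (N/e)^N,
  (4N)! ~ sqrt(2π·4N) · (4N/e)^(4N).
The exponential factors combine to (5N)^(5N) / (N^N · (4N)^(4N)) = 5^(5N)/4^(4N) = (5^5/4^4)^N = (3125/256)^N.
The square-root prefactors combine to sqrt(2π·5N) / (sqrt(2π N)·sqrt(2π·4N)) = sqrt(5 / (2π·4·N)) = sqrt(5/(8π·4n)).
Substituting N = 4n: C(20n, 4n) ~ (3125/256)^(4n) · sqrt(5/(8π·4n)).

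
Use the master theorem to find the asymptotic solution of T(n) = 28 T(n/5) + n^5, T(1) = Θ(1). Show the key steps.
T(n) = Θ(n^5)

log_5 28 ≈ 2.070. f(n) = n^5 dominates n^(log_5 28) since 5 > 2.070, and the regularity condition a·f(n/b) = 28·(n/5)^5 = (28/3125)·n^5 ≤ c·f(n) holds with c = 28/3125 ≈ 0.00896 < 1. So this is Case 3: T(n) = Θ(f(n)) = Θ(n^5).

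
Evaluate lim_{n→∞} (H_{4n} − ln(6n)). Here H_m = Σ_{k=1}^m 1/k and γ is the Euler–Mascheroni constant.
lim = ln(2/3) + γ

By Euler-Maclaurin, H_m = ln m + γ + O(1/m). So
  H_{4n} − ln(6n) = ln(4n) + γ − ln(6n) + O(1/n)
                       = ln(4/6) + γ + O(1/n).
Hence the limit is ln(4/6) + γ (= ln(2/3)).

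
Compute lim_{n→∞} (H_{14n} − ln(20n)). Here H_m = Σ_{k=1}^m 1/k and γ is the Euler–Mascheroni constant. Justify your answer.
lim = ln(7/10) + γ

By Euler-Maclaurin, H_m = ln m + γ + O(1/m). So
  H_{14n} − ln(20n) = ln(14n) + γ − ln(20n) + O(1/n)
                       = ln(14/20) + γ + O(1/n).
Hence the limit is ln(14/20) + γ (= ln(7/10)).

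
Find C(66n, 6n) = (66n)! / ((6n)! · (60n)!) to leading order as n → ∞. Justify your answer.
C(66n, 6n) ~ (285311670611/10000000000)^(6n) · sqrt(11/(20π·6n))

Write N = 6n. Apply Stirling to each factorial:
  (11N)! ~ sqrt(2π·11N) · (11N/e)^(11N),
  N! ~ sqrt(2π N) · (N/e)^N,
  (10N)! ~ sqrt(2π·10N) · (10N/e)^(10N).
The exponential factors combine to (11N)^(11N) / (N^N · (10N)^(10N)) = 11^(11N)/10^(10N) = (11^11/10^10)^N = (285311670611/10000000000)^N.
The square-root prefactors combine to sqrt(2π·11N) / (sqrt(2π N)·sqrt(2π·10N)) = sqrt(11 / (2π·10·N)) = sqrt(11/(20π·6n)).
Substituting N = 6n: C(66n, 6n) ~ (285311670611/10000000000)^(6n) · sqrt(11/(20π·6n)).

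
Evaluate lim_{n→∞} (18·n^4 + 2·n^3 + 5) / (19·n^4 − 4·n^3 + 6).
lim = 18/19

For large n the leading n^4 terms dominate both numerator and denominator. Dividing top and bottom by n^4, every other term tends to 0, leaving 18/19.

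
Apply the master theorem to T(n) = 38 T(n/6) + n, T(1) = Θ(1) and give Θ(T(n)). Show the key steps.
T(n) = Θ(n^(log_6 38))

Master theorem: compare f(n) = n to n^(log_6 38) where log_6 38 ≈ 2.030. Since 1 < log_6 38, we have f(n) = O(n^(log_6 38 − ε)) for some ε > 0 — Case 1. Hence T(n) = Θ(n^(log_6 38)).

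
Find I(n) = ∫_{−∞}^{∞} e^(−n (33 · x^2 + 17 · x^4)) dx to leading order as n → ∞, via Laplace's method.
I(n) ~ sqrt(π/(33n))

φ(x) = 33 · x^2 + 17 · x^4 has its unique global minimum at x* = 0 (since φ'(x) = 66x + 68x^3 = 0 only at x = 0 for real x with both coefficients positive, and φ → ∞ as |x| → ∞). At x* = 0, φ(0) = 0 and φ''(0) = 66. Laplace's method then gives
  I(n) ~ sqrt(2π / (n · φ''(0))) · e^(−n φ(0)) = sqrt(2π / (66n)) = sqrt(π/(33n)).
The 17 · x^4 term contributes only at subleading order (an O(1/n) relative correction).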